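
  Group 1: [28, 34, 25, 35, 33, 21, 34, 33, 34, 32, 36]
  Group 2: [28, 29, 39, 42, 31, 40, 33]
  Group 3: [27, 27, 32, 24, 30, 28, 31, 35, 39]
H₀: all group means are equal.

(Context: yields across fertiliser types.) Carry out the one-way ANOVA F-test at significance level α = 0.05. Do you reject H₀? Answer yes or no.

Group means [31.36, 34.57, 30.33], grand mean 31.852
SSB = Σnᵢ(x̄ᵢ−x̄)² = 75.148; SSW = ΣΣ(x−x̄ᵢ)² = 582.260
MSB = 75.148/2 = 37.5738; MSW = 582.260/24 = 24.2608
F = MSB/MSW = 1.5487
df = (2, 24)
p-value (upper-tail) = 0.23302
At α=0.05: p ≥ α → fail to reject H₀

reject H₀: no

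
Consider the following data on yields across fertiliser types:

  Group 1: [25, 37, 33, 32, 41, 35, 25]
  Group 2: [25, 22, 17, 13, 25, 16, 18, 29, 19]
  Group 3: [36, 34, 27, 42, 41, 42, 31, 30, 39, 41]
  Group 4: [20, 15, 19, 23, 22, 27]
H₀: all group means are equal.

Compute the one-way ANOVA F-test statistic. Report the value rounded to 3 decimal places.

Group means [32.57, 20.44, 36.30, 21.00], grand mean 28.156
SSB = Σnᵢ(x̄ᵢ−x̄)² = 1642.182; SSW = ΣΣ(x−x̄ᵢ)² = 782.037
MSB = 1642.182/3 = 547.3941; MSW = 782.037/28 = 27.9299
F = MSB/MSW = 19.5989
df = (3, 28)

test statistic = 19.599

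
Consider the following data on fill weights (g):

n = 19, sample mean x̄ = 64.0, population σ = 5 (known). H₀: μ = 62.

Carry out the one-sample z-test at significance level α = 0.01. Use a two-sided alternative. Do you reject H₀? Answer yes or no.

reject H₀: no

SE = σ/√n = 5/√19 = 1.1471
z = (x̄−μ₀)/SE = (64.0−62)/1.1471 = 1.7436
p-value (two-sided) = 0.08124
At α=0.01: p ≥ α → fail to reject H₀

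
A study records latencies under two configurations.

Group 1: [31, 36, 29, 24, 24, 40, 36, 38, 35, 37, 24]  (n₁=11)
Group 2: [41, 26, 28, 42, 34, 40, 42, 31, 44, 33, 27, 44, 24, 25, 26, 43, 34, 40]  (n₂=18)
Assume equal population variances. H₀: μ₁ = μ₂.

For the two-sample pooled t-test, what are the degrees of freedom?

degrees of freedom = 27

df = n₁ + n₂ − 2 = 11 + 18 − 2 = 27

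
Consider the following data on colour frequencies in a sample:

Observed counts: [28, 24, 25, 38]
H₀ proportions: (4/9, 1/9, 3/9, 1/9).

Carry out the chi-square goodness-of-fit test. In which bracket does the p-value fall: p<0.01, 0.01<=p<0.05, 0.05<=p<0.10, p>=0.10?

n = 115; E_i = n·p_i = [51.11, 12.78, 38.33, 12.78]
χ² = (28−51.11)²/51.11 + (24−12.78)²/12.78 + (25−38.33)²/38.33 + (38−12.78)²/12.78 = 74.7304
df = 3
p-value (upper-tail) = 0.00000
→ bracket: p<0.01

p-value bracket: p<0.01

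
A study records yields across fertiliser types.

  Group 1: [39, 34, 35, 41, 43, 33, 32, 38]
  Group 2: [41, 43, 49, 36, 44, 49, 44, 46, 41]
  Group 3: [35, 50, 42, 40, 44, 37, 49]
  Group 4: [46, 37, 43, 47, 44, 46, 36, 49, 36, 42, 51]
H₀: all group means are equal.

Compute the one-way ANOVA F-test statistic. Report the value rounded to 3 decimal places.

test statistic = 3.716

Group means [36.88, 43.67, 42.43, 43.36], grand mean 41.771
SSB = Σnᵢ(x̄ᵢ−x̄)² = 255.037; SSW = ΣΣ(x−x̄ᵢ)² = 709.135
MSB = 255.037/3 = 85.0122; MSW = 709.135/31 = 22.8753
F = MSB/MSW = 3.7163
df = (3, 31)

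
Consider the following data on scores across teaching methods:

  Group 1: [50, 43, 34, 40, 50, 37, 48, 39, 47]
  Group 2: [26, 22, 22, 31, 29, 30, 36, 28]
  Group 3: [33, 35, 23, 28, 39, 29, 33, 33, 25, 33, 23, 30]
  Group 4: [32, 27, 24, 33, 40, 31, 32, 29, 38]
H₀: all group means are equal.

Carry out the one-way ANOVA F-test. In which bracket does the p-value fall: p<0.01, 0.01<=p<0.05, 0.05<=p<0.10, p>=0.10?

p-value bracket: p<0.01

Group means [43.11, 28.00, 30.33, 31.78], grand mean 33.211
SSB = Σnᵢ(x̄ᵢ−x̄)² = 1217.205; SSW = ΣΣ(x−x̄ᵢ)² = 903.111
MSB = 1217.205/3 = 405.7349; MSW = 903.111/34 = 26.5621
F = MSB/MSW = 15.2750
df = (3, 34)
p-value (upper-tail) = 0.00000
→ bracket: p<0.01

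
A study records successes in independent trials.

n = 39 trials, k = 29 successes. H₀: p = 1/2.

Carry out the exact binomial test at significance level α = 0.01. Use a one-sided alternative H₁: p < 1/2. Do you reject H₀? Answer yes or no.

reject H₀: no

Exact binomial: n=39, k=29, p₀=1/2=0.5000
P(X≤29) from Σ C(n,i)·p₀^i·(1−p₀)^(n−i)
p-value (one-sided, H₁ less) = 0.99947
At α=0.01: p ≥ α → fail to reject H₀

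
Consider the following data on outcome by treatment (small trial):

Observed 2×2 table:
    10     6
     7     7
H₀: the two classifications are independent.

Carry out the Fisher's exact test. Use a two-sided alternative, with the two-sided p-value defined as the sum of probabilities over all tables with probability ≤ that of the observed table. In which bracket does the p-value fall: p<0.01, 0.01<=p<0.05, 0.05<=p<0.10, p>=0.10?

p-value bracket: p>=0.10

Margins: r₁=16, r₂=14, c₁=17, c₂=13, n=30
p_obs = C(16,10)·C(14,7)/C(30,17); sum pmf over tables with pmf ≤ p_obs
p-value (two-sided) = 0.71314
→ bracket: p>=0.10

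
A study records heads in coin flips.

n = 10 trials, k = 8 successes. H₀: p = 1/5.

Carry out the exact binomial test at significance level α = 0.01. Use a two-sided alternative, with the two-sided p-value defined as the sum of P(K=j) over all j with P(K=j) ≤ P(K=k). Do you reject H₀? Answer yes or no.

Exact binomial: n=10, k=8, p₀=1/5=0.2000
P(X=j) = C(n,j)·p₀^j·(1−p₀)^(n−j); p = Σ P(X=j) over j with P(X=j) ≤ P(X=8)
p-value (two-sided) = 0.00008
At α=0.01: p < α → reject H₀

reject H₀: yes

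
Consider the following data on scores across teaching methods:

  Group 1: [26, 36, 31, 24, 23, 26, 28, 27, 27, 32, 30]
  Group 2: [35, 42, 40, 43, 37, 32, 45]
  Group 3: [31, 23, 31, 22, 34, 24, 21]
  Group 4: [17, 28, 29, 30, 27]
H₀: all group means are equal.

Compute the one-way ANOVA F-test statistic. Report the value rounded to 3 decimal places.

test statistic = 12.205

Group means [28.18, 39.14, 26.57, 26.20], grand mean 30.033
SSB = Σnᵢ(x̄ᵢ−x̄)² = 775.959; SSW = ΣΣ(x−x̄ᵢ)² = 551.008
MSB = 775.959/3 = 258.6530; MSW = 551.008/26 = 21.1926
F = MSB/MSW = 12.2049
df = (3, 26)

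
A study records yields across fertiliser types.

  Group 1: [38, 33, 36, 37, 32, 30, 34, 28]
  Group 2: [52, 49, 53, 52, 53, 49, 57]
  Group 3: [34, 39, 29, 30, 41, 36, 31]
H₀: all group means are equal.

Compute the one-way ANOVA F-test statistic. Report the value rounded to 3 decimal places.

test statistic = 59.179

Group means [33.50, 52.14, 34.29], grand mean 39.682
SSB = Σnᵢ(x̄ᵢ−x̄)² = 1596.487; SSW = ΣΣ(x−x̄ᵢ)² = 256.286
MSB = 1596.487/2 = 798.2435; MSW = 256.286/19 = 13.4887
F = MSB/MSW = 59.1786
df = (2, 19)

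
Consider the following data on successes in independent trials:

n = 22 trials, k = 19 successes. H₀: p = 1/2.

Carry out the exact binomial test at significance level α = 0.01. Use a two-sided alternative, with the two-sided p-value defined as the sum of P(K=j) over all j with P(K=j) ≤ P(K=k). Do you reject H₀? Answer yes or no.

reject H₀: yes

Exact binomial: n=22, k=19, p₀=1/2=0.5000
P(X=j) = C(n,j)·p₀^j·(1−p₀)^(n−j); p = Σ P(X=j) over j with P(X=j) ≤ P(X=19)
p-value (two-sided) = 0.00086
At α=0.01: p < α → reject H₀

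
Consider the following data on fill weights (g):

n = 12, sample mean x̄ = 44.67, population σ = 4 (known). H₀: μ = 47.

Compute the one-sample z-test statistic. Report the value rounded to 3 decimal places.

SE = σ/√n = 4/√12 = 1.1547
z = (x̄−μ₀)/SE = (44.67−47)/1.1547 = -2.0178

test statistic = -2.018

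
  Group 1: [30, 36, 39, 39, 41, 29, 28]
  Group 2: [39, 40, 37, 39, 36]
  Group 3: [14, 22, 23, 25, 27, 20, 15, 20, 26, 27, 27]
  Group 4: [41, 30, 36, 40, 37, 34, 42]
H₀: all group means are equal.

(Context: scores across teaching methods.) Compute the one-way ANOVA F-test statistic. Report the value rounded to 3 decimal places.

Group means [34.57, 38.20, 22.36, 37.14], grand mean 31.300
SSB = Σnᵢ(x̄ᵢ−x̄)² = 1430.383; SSW = ΣΣ(x−x̄ᵢ)² = 517.917
MSB = 1430.383/3 = 476.7944; MSW = 517.917/26 = 19.9199
F = MSB/MSW = 23.9356
df = (3, 26)

test statistic = 23.936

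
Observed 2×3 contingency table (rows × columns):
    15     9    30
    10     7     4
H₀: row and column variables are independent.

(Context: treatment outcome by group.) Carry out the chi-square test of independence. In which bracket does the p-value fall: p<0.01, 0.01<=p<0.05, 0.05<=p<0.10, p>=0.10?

Row totals [54, 21], col totals [25, 16, 34], n=75
χ² = (15−18.00)²/18.00 + (9−11.52)²/11.52 + (30−24.48)²/24.48 + (10−7.00)²/7.00 + (7−4.48)²/4.48 + (4−9.52)²/9.52 = 8.1998
df = 2
p-value (upper-tail) = 0.01657
→ bracket: 0.01<=p<0.05

p-value bracket: 0.01<=p<0.05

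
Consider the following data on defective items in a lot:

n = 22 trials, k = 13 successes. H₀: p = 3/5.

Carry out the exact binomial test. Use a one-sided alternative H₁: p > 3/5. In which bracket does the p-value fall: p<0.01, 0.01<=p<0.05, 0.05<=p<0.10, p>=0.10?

p-value bracket: p>=0.10

Exact binomial: n=22, k=13, p₀=3/5=0.6000
P(X≥13) from Σ C(n,i)·p₀^i·(1−p₀)^(n−i)
p-value (one-sided, H₁ greater) = 0.62435
→ bracket: p>=0.10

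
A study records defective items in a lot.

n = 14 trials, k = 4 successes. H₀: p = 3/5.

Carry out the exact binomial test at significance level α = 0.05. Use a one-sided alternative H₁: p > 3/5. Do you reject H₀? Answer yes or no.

Exact binomial: n=14, k=4, p₀=3/5=0.6000
P(X≥4) from Σ C(n,i)·p₀^i·(1−p₀)^(n−i)
p-value (one-sided, H₁ greater) = 0.99609
At α=0.05: p ≥ α → fail to reject H₀

reject H₀: no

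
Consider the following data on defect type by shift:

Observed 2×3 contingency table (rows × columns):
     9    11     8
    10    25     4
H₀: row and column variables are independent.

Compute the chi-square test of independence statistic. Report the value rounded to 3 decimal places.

test statistic = 5.164

Row totals [28, 39], col totals [19, 36, 12], n=67
χ² = (9−7.94)²/7.94 + (11−15.04)²/15.04 + (8−5.01)²/5.01 + (10−11.06)²/11.06 + (25−20.96)²/20.96 + (4−6.99)²/6.99 = 5.1636
df = 2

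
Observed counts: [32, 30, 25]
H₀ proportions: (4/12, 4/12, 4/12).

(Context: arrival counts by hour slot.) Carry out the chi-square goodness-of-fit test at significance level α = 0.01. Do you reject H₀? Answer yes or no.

n = 87; E_i = n·p_i = [29.00, 29.00, 29.00]
χ² = (32−29.00)²/29.00 + (30−29.00)²/29.00 + (25−29.00)²/29.00 = 0.8966
df = 2
p-value (upper-tail) = 0.63873
At α=0.01: p ≥ α → fail to reject H₀

reject H₀: no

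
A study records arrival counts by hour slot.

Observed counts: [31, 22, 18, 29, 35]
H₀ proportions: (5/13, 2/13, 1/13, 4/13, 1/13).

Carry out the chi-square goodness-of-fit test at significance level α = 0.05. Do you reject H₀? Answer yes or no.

n = 135; E_i = n·p_i = [51.92, 20.77, 10.38, 41.54, 10.38]
χ² = (31−51.92)²/51.92 + (22−20.77)²/20.77 + (18−10.38)²/10.38 + (29−41.54)²/41.54 + (35−10.38)²/10.38 = 76.2211
df = 4
p-value (upper-tail) = 0.00000
At α=0.05: p < α → reject H₀

reject H₀: yes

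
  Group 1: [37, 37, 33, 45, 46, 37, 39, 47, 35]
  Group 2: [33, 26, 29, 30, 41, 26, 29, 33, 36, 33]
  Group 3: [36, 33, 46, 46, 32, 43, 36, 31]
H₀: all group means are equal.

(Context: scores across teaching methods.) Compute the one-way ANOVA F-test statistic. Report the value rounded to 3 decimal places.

Group means [39.56, 31.60, 37.88], grand mean 36.111
SSB = Σnᵢ(x̄ᵢ−x̄)² = 335.169; SSW = ΣΣ(x−x̄ᵢ)² = 673.497
MSB = 335.169/2 = 167.5847; MSW = 673.497/24 = 28.0624
F = MSB/MSW = 5.9719
df = (2, 24)

test statistic = 5.972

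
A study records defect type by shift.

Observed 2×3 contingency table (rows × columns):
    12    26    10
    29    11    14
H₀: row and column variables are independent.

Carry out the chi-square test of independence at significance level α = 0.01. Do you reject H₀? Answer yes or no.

reject H₀: yes

Row totals [48, 54], col totals [41, 37, 24], n=102
χ² = (12−19.29)²/19.29 + (26−17.41)²/17.41 + (10−11.29)²/11.29 + (29−21.71)²/21.71 + (11−19.59)²/19.59 + (14−12.71)²/12.71 = 13.4903
df = 2
p-value (upper-tail) = 0.00118
At α=0.01: p < α → reject H₀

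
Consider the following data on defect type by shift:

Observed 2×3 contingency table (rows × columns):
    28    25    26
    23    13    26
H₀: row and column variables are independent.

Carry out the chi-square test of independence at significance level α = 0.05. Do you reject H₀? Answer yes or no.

Row totals [79, 62], col totals [51, 38, 52], n=141
χ² = (28−28.57)²/28.57 + (25−21.29)²/21.29 + (26−29.13)²/29.13 + (23−22.43)²/22.43 + (13−16.71)²/16.71 + (26−22.87)²/22.87 = 2.2629
df = 2
p-value (upper-tail) = 0.32256
At α=0.05: p ≥ α → fail to reject H₀

reject H₀: no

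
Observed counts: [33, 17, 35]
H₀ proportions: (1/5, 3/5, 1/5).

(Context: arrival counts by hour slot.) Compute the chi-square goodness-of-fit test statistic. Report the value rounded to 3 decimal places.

test statistic = 56.784

n = 85; E_i = n·p_i = [17.00, 51.00, 17.00]
χ² = (33−17.00)²/17.00 + (17−51.00)²/51.00 + (35−17.00)²/17.00 = 56.7843
df = 2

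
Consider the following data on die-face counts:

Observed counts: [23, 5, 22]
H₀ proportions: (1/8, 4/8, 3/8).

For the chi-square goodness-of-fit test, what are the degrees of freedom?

degrees of freedom = 2

df = k − 1 = 3 − 1 = 2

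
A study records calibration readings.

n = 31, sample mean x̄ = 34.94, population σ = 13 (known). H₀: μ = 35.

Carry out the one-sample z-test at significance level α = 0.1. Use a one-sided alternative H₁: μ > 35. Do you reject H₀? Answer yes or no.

SE = σ/√n = 13/√31 = 2.3349
z = (x̄−μ₀)/SE = (34.94−35)/2.3349 = -0.0257
p-value (one-sided, H₁ greater) = 0.51025
At α=0.1: p ≥ α → fail to reject H₀

reject H₀: no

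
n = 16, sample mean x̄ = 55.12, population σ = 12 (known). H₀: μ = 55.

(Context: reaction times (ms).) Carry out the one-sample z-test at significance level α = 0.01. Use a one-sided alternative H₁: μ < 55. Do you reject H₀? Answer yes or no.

SE = σ/√n = 12/√16 = 3.0000
z = (x̄−μ₀)/SE = (55.12−55)/3.0000 = 0.0400
p-value (one-sided, H₁ less) = 0.51595
At α=0.01: p ≥ α → fail to reject H₀

reject H₀: no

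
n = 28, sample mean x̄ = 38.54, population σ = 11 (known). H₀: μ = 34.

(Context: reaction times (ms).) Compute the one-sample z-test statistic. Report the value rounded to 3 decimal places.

test statistic = 2.184

SE = σ/√n = 11/√28 = 2.0788
z = (x̄−μ₀)/SE = (38.54−34)/2.0788 = 2.1839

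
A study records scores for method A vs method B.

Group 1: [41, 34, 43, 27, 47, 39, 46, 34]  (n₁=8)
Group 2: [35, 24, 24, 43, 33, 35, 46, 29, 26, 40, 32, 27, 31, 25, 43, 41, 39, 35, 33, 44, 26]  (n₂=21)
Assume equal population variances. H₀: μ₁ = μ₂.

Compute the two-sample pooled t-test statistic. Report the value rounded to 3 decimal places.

test statistic = 1.712

x̄₁=38.875, s₁=6.833, n₁=8
x̄₂=33.857, s₂=7.129, n₂=21
s_p² = [7·6.833² + 20·7.129²]/27 = 49.7573
SE = √(s_p²·(1/8+1/21)) = 2.9307
t = (38.875−33.857)/2.9307 = 1.7122
df = 27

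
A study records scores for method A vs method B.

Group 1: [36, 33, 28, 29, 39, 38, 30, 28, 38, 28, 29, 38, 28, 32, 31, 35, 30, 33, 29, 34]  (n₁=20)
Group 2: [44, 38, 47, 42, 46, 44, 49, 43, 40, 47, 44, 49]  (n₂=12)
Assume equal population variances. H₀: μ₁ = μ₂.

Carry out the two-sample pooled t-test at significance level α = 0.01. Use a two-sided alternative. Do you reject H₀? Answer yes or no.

x̄₁=32.300, s₁=3.881, n₁=20
x̄₂=44.417, s₂=3.397, n₂=12
s_p² = [19·3.881² + 11·3.397²]/30 = 13.7706
SE = √(s_p²·(1/20+1/12)) = 1.3550
t = (32.300−44.417)/1.3550 = -8.9421
df = 30
p-value (two-sided) = 0.00000
At α=0.01: p < α → reject H₀

reject H₀: yes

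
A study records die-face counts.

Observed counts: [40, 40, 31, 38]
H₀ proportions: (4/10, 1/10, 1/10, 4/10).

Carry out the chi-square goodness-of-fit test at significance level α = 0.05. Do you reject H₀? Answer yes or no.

n = 149; E_i = n·p_i = [59.60, 14.90, 14.90, 59.60]
χ² = (40−59.60)²/59.60 + (40−14.90)²/14.90 + (31−14.90)²/14.90 + (38−59.60)²/59.60 = 73.9530
df = 3
p-value (upper-tail) = 0.00000
At α=0.05: p < α → reject H₀

reject H₀: yes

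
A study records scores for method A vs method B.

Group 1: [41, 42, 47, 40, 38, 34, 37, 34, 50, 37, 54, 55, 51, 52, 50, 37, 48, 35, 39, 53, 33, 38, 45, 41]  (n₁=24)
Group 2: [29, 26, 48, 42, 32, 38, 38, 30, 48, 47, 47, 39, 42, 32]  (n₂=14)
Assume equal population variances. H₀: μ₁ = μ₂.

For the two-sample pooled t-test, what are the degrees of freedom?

df = n₁ + n₂ − 2 = 24 + 14 − 2 = 36

degrees of freedom = 36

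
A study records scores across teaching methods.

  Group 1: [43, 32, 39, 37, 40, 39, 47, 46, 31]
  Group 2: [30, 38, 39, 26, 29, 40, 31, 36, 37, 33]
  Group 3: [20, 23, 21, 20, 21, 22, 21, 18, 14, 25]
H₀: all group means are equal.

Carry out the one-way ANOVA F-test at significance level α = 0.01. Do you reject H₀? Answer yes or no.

Group means [39.33, 33.90, 20.50], grand mean 30.966
SSB = Σnᵢ(x̄ᵢ−x̄)² = 1811.566; SSW = ΣΣ(x−x̄ᵢ)² = 529.400
MSB = 1811.566/2 = 905.7828; MSW = 529.400/26 = 20.3615
F = MSB/MSW = 44.4850
df = (2, 26)
p-value (upper-tail) = 0.00000
At α=0.01: p < α → reject H₀

reject H₀: yes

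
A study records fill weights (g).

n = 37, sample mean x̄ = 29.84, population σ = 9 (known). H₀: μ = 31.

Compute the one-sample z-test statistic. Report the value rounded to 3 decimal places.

test statistic = -0.784

SE = σ/√n = 9/√37 = 1.4796
z = (x̄−μ₀)/SE = (29.84−31)/1.4796 = -0.7840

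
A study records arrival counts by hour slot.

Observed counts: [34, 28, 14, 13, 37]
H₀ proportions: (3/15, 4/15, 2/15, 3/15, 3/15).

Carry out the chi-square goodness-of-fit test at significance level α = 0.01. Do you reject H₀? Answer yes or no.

reject H₀: yes

n = 126; E_i = n·p_i = [25.20, 33.60, 16.80, 25.20, 25.20]
χ² = (34−25.20)²/25.20 + (28−33.60)²/33.60 + (14−16.80)²/16.80 + (13−25.20)²/25.20 + (37−25.20)²/25.20 = 15.9048
df = 4
p-value (upper-tail) = 0.00315
At α=0.01: p < α → reject H₀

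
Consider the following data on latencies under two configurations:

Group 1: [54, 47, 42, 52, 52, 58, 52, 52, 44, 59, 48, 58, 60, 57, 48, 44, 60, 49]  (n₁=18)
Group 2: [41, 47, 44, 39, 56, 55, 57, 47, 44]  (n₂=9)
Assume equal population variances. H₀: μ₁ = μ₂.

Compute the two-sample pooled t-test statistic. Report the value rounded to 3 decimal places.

test statistic = 1.696

x̄₁=52.000, s₁=5.801, n₁=18
x̄₂=47.778, s₂=6.685, n₂=9
s_p² = [17·5.801² + 8·6.685²]/25 = 37.1822
SE = √(s_p²·(1/18+1/9)) = 2.4894
t = (52.000−47.778)/2.4894 = 1.6961
df = 25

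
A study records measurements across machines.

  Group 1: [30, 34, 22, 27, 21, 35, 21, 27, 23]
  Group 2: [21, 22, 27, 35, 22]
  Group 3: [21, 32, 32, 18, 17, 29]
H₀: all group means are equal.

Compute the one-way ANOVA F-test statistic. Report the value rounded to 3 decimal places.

test statistic = 0.182

Group means [26.67, 25.40, 24.83], grand mean 25.800
SSB = Σnᵢ(x̄ᵢ−x̄)² = 13.167; SSW = ΣΣ(x−x̄ᵢ)² = 614.033
MSB = 13.167/2 = 6.5833; MSW = 614.033/17 = 36.1196
F = MSB/MSW = 0.1823
df = (2, 17)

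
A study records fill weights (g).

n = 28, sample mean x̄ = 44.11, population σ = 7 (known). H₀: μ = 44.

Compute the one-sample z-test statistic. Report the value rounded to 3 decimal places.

test statistic = 0.083

SE = σ/√n = 7/√28 = 1.3229
z = (x̄−μ₀)/SE = (44.11−44)/1.3229 = 0.0832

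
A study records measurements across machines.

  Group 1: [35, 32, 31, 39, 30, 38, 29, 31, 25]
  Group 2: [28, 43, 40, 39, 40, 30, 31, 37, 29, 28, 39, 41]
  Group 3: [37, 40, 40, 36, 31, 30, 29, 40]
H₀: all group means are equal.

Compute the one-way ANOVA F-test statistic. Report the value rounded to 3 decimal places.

test statistic = 1.212

Group means [32.22, 35.42, 35.38], grand mean 34.414
SSB = Σnᵢ(x̄ᵢ−x̄)² = 62.687; SSW = ΣΣ(x−x̄ᵢ)² = 672.347
MSB = 62.687/2 = 31.3436; MSW = 672.347/26 = 25.8595
F = MSB/MSW = 1.2121
df = (2, 26)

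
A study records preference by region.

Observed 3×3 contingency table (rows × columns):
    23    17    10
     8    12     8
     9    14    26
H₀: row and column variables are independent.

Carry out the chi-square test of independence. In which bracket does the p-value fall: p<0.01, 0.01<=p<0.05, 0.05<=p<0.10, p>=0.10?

Row totals [50, 28, 49], col totals [40, 43, 44], n=127
χ² = (23−15.75)²/15.75 + (17−16.93)²/16.93 + (10−17.32)²/17.32 + (8−8.82)²/8.82 + (12−9.48)²/9.48 + (8−9.70)²/9.70 + (9−15.43)²/15.43 + (14−16.59)²/16.59 + (26−16.98)²/16.98 = 15.3618
df = 4
p-value (upper-tail) = 0.00401
→ bracket: p<0.01

p-value bracket: p<0.01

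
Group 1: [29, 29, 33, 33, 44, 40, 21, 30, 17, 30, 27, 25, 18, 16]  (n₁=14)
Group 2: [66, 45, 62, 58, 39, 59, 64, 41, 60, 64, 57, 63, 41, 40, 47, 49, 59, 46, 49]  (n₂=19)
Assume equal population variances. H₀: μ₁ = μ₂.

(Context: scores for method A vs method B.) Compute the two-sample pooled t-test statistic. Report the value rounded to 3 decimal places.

x̄₁=28.000, s₁=8.246, n₁=14
x̄₂=53.105, s₂=9.392, n₂=19
s_p² = [13·8.246² + 18·9.392²]/31 = 79.7351
SE = √(s_p²·(1/14+1/19)) = 3.1451
t = (28.000−53.105)/3.1451 = -7.9822
df = 31

test statistic = -7.982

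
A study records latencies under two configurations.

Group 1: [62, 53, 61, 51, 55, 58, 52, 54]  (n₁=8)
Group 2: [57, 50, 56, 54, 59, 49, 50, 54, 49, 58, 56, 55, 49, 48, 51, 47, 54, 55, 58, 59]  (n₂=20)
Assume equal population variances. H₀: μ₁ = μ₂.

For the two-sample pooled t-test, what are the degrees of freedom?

degrees of freedom = 26

df = n₁ + n₂ − 2 = 8 + 20 − 2 = 26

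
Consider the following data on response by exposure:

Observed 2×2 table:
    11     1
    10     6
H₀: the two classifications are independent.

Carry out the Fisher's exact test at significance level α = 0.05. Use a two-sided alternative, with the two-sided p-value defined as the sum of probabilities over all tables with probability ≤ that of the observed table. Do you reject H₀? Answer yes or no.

reject H₀: no

Margins: r₁=12, r₂=16, c₁=21, c₂=7, n=28
p_obs = C(12,11)·C(16,10)/C(28,21); sum pmf over tables with pmf ≤ p_obs
p-value (two-sided) = 0.18424
At α=0.05: p ≥ α → fail to reject H₀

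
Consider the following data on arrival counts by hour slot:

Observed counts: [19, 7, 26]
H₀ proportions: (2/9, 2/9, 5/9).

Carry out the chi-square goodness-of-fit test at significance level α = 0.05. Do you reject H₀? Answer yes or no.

reject H₀: yes

n = 52; E_i = n·p_i = [11.56, 11.56, 28.89]
χ² = (19−11.56)²/11.56 + (7−11.56)²/11.56 + (26−28.89)²/28.89 = 6.8808
df = 2
p-value (upper-tail) = 0.03205
At α=0.05: p < α → reject H₀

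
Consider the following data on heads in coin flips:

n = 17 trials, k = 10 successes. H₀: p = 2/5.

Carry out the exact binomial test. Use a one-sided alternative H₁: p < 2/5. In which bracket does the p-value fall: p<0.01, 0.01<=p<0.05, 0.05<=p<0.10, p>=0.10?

p-value bracket: p>=0.10

Exact binomial: n=17, k=10, p₀=2/5=0.4000
P(X≤10) from Σ C(n,i)·p₀^i·(1−p₀)^(n−i)
p-value (one-sided, H₁ less) = 0.96519
→ bracket: p>=0.10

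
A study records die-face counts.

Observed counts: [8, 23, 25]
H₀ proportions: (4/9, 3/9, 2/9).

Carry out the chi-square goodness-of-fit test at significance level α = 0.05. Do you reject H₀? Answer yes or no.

n = 56; E_i = n·p_i = [24.89, 18.67, 12.44]
χ² = (8−24.89)²/24.89 + (23−18.67)²/18.67 + (25−12.44)²/12.44 = 25.1339
df = 2
p-value (upper-tail) = 0.00000
At α=0.05: p < α → reject H₀

reject H₀: yes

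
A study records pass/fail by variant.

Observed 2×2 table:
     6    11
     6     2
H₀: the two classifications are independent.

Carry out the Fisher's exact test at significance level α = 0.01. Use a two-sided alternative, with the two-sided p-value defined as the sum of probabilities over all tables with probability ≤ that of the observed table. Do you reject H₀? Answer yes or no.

Margins: r₁=17, r₂=8, c₁=12, c₂=13, n=25
p_obs = C(17,6)·C(8,6)/C(25,12); sum pmf over tables with pmf ≤ p_obs
p-value (two-sided) = 0.09684
At α=0.01: p ≥ α → fail to reject H₀

reject H₀: no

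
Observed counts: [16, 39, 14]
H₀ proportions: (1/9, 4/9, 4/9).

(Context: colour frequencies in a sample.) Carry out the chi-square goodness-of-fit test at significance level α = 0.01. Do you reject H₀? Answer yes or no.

reject H₀: yes

n = 69; E_i = n·p_i = [7.67, 30.67, 30.67]
χ² = (16−7.67)²/7.67 + (39−30.67)²/30.67 + (14−30.67)²/30.67 = 20.3804
df = 2
p-value (upper-tail) = 0.00004
At α=0.01: p < α → reject H₀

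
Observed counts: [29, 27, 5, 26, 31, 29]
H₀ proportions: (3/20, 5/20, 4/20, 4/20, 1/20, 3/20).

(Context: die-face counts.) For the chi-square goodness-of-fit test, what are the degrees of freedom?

df = k − 1 = 6 − 1 = 5

degrees of freedom = 5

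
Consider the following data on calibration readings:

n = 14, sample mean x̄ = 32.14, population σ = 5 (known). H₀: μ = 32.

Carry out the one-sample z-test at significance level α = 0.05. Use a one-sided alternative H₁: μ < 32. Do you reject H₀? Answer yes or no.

SE = σ/√n = 5/√14 = 1.3363
z = (x̄−μ₀)/SE = (32.14−32)/1.3363 = 0.1048
p-value (one-sided, H₁ less) = 0.54172
At α=0.05: p ≥ α → fail to reject H₀

reject H₀: no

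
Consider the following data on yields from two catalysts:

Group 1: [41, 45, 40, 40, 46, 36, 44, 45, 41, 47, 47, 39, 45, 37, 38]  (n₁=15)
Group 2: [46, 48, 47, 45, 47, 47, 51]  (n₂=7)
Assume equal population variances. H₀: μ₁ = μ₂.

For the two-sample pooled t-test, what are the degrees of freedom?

df = n₁ + n₂ − 2 = 15 + 7 − 2 = 20

degrees of freedom = 20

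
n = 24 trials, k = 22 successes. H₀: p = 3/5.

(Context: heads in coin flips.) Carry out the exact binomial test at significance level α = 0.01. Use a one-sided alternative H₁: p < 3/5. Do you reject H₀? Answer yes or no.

Exact binomial: n=24, k=22, p₀=3/5=0.6000
P(X≤22) from Σ C(n,i)·p₀^i·(1−p₀)^(n−i)
p-value (one-sided, H₁ less) = 0.99992
At α=0.01: p ≥ α → fail to reject H₀

reject H₀: no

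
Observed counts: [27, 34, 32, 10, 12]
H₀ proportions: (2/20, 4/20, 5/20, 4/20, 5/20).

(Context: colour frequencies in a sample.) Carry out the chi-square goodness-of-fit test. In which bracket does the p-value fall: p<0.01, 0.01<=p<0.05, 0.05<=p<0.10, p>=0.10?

p-value bracket: p<0.01

n = 115; E_i = n·p_i = [11.50, 23.00, 28.75, 23.00, 28.75]
χ² = (27−11.50)²/11.50 + (34−23.00)²/23.00 + (32−28.75)²/28.75 + (10−23.00)²/23.00 + (12−28.75)²/28.75 = 43.6261
df = 4
p-value (upper-tail) = 0.00000
→ bracket: p<0.01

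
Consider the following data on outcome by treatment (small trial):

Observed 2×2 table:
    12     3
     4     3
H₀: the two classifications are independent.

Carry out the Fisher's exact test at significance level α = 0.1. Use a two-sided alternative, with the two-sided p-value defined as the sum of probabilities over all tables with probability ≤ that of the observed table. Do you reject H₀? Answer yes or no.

Margins: r₁=15, r₂=7, c₁=16, c₂=6, n=22
p_obs = C(15,12)·C(7,4)/C(22,16); sum pmf over tables with pmf ≤ p_obs
p-value (two-sided) = 0.33408
At α=0.1: p ≥ α → fail to reject H₀

reject H₀: no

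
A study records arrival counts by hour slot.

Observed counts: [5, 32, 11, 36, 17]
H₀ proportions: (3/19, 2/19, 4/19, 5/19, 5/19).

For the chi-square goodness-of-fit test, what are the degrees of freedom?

degrees of freedom = 4

df = k − 1 = 5 − 1 = 4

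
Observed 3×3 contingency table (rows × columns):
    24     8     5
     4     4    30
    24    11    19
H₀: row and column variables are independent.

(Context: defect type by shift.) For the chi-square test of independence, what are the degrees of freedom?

df = (r−1)(c−1) = (3−1)·(3−1) = 4

degrees of freedom = 4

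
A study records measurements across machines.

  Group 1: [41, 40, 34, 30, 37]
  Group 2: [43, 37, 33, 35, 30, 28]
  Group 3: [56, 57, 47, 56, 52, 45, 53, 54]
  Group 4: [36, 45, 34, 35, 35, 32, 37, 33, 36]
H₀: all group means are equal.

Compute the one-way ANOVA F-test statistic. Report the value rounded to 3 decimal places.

Group means [36.40, 34.33, 52.50, 35.89], grand mean 40.393
SSB = Σnᵢ(x̄ᵢ−x̄)² = 1655.256; SSW = ΣΣ(x−x̄ᵢ)² = 471.422
MSB = 1655.256/3 = 551.7521; MSW = 471.422/24 = 19.6426
F = MSB/MSW = 28.0896
df = (3, 24)

test statistic = 28.090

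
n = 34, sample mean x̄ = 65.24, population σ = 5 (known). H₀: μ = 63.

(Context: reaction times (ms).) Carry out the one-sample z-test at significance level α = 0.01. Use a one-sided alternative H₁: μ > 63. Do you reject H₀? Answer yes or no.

reject H₀: yes

SE = σ/√n = 5/√34 = 0.8575
z = (x̄−μ₀)/SE = (65.24−63)/0.8575 = 2.6123
p-value (one-sided, H₁ greater) = 0.00450
At α=0.01: p < α → reject H₀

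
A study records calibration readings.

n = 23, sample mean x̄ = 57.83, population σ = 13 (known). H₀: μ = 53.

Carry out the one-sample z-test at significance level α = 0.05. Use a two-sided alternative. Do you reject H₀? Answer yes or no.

SE = σ/√n = 13/√23 = 2.7107
z = (x̄−μ₀)/SE = (57.83−53)/2.7107 = 1.7818
p-value (two-sided) = 0.07478
At α=0.05: p ≥ α → fail to reject H₀

reject H₀: no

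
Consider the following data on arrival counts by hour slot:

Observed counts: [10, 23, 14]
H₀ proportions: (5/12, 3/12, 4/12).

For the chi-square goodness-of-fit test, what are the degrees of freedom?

df = k − 1 = 3 − 1 = 2

degrees of freedom = 2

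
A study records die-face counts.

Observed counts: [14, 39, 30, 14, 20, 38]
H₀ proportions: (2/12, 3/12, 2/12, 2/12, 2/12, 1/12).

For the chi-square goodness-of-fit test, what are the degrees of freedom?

degrees of freedom = 5

df = k − 1 = 6 − 1 = 5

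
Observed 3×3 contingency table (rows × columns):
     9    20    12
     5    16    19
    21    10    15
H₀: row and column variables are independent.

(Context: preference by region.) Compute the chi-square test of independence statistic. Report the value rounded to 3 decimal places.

test statistic = 15.948

Row totals [41, 40, 46], col totals [35, 46, 46], n=127
χ² = (9−11.30)²/11.30 + (20−14.85)²/14.85 + (12−14.85)²/14.85 + (5−11.02)²/11.02 + (16−14.49)²/14.49 + (19−14.49)²/14.49 + (21−12.68)²/12.68 + (10−16.66)²/16.66 + (15−16.66)²/16.66 = 15.9480
df = 4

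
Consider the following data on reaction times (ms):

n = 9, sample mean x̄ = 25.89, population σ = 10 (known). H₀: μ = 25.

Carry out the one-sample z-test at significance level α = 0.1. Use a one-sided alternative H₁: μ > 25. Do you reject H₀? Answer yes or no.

reject H₀: no

SE = σ/√n = 10/√9 = 3.3333
z = (x̄−μ₀)/SE = (25.89−25)/3.3333 = 0.2670
p-value (one-sided, H₁ greater) = 0.39473
At α=0.1: p ≥ α → fail to reject H₀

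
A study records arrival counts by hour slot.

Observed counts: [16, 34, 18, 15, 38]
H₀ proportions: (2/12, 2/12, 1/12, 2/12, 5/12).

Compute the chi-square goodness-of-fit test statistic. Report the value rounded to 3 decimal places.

test statistic = 20.947

n = 121; E_i = n·p_i = [20.17, 20.17, 10.08, 20.17, 50.42]
χ² = (16−20.17)²/20.17 + (34−20.17)²/20.17 + (18−10.08)²/10.08 + (15−20.17)²/20.17 + (38−50.42)²/50.42 = 20.9471
df = 4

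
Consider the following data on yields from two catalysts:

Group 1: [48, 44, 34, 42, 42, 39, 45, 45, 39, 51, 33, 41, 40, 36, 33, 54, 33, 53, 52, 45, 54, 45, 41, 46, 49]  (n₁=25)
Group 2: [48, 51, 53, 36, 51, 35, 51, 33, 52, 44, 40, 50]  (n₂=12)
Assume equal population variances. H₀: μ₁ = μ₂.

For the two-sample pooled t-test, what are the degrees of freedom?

degrees of freedom = 35

df = n₁ + n₂ − 2 = 25 + 12 − 2 = 35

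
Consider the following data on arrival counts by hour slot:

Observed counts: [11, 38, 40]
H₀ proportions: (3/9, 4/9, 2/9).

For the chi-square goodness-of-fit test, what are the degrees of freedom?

degrees of freedom = 2

df = k − 1 = 3 − 1 = 2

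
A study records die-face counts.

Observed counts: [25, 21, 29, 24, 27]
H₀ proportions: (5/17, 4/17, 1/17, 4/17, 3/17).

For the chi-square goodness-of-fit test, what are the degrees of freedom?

df = k − 1 = 5 − 1 = 4

degrees of freedom = 4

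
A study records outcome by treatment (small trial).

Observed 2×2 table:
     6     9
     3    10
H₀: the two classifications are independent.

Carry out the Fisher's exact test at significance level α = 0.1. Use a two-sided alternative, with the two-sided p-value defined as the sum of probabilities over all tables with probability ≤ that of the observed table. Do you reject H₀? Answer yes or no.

Margins: r₁=15, r₂=13, c₁=9, c₂=19, n=28
p_obs = C(15,6)·C(13,3)/C(28,9); sum pmf over tables with pmf ≤ p_obs
p-value (two-sided) = 0.43478
At α=0.1: p ≥ α → fail to reject H₀

reject H₀: no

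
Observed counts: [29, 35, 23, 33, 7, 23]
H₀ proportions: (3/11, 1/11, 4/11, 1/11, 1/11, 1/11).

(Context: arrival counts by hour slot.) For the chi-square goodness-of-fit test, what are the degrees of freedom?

degrees of freedom = 5

df = k − 1 = 6 − 1 = 5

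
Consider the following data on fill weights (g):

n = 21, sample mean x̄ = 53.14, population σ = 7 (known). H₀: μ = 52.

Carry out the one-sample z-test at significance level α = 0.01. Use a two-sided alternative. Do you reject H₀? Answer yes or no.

reject H₀: no

SE = σ/√n = 7/√21 = 1.5275
z = (x̄−μ₀)/SE = (53.14−52)/1.5275 = 0.7463
p-value (two-sided) = 0.45548
At α=0.01: p ≥ α → fail to reject H₀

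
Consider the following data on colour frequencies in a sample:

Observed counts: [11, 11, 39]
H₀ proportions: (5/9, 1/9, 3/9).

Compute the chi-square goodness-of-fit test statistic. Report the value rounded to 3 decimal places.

test statistic = 35.226

n = 61; E_i = n·p_i = [33.89, 6.78, 20.33]
χ² = (11−33.89)²/33.89 + (11−6.78)²/6.78 + (39−20.33)²/20.33 = 35.2262
df = 2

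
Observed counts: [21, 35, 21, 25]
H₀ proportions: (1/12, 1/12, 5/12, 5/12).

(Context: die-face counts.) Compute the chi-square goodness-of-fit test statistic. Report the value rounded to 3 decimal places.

test statistic = 119.082

n = 102; E_i = n·p_i = [8.50, 8.50, 42.50, 42.50]
χ² = (21−8.50)²/8.50 + (35−8.50)²/8.50 + (21−42.50)²/42.50 + (25−42.50)²/42.50 = 119.0824
df = 3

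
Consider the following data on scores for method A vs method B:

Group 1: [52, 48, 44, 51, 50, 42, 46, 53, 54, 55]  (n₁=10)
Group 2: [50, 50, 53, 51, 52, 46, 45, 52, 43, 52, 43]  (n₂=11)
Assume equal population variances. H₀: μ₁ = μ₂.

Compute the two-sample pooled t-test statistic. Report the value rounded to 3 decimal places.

x̄₁=49.500, s₁=4.378, n₁=10
x̄₂=48.818, s₂=3.816, n₂=11
s_p² = [9·4.378² + 10·3.816²]/19 = 16.7440
SE = √(s_p²·(1/10+1/11)) = 1.7879
t = (49.500−48.818)/1.7879 = 0.3814
df = 19

test statistic = 0.381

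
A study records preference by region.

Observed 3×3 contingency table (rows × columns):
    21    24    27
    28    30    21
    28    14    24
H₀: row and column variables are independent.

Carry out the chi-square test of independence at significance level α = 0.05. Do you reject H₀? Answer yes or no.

reject H₀: no

Row totals [72, 79, 66], col totals [77, 68, 72], n=217
χ² = (21−25.55)²/25.55 + (24−22.56)²/22.56 + (27−23.89)²/23.89 + (28−28.03)²/28.03 + (30−24.76)²/24.76 + (21−26.21)²/26.21 + (28−23.42)²/23.42 + (14−20.68)²/20.68 + (24−21.90)²/21.90 = 6.7102
df = 4
p-value (upper-tail) = 0.15202
At α=0.05: p ≥ α → fail to reject H₀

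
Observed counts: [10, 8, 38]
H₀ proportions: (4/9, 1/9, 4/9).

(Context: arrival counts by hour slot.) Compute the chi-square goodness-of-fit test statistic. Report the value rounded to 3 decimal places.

n = 56; E_i = n·p_i = [24.89, 6.22, 24.89]
χ² = (10−24.89)²/24.89 + (8−6.22)²/6.22 + (38−24.89)²/24.89 = 16.3214
df = 2

test statistic = 16.321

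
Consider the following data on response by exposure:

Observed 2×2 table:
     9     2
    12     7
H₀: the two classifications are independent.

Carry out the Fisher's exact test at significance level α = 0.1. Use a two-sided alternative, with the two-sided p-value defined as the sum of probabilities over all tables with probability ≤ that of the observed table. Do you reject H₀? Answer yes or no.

Margins: r₁=11, r₂=19, c₁=21, c₂=9, n=30
p_obs = C(11,9)·C(19,12)/C(30,21); sum pmf over tables with pmf ≤ p_obs
p-value (two-sided) = 0.41889
At α=0.1: p ≥ α → fail to reject H₀

reject H₀: no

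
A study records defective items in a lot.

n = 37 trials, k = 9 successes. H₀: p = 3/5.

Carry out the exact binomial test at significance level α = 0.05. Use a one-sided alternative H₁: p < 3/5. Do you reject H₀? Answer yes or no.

Exact binomial: n=37, k=9, p₀=3/5=0.6000
P(X≤9) from Σ C(n,i)·p₀^i·(1−p₀)^(n−i)
p-value (one-sided, H₁ less) = 0.00001
At α=0.05: p < α → reject H₀

reject H₀: yes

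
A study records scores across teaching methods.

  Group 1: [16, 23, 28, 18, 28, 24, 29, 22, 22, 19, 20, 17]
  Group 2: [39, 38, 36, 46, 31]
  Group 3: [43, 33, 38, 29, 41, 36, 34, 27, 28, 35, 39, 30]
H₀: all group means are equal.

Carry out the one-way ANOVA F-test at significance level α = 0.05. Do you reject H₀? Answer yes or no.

Group means [22.17, 38.00, 34.42], grand mean 29.966
SSB = Σnᵢ(x̄ᵢ−x̄)² = 1290.382; SSW = ΣΣ(x−x̄ᵢ)² = 634.583
MSB = 1290.382/2 = 645.1911; MSW = 634.583/26 = 24.4071
F = MSB/MSW = 26.4346
df = (2, 26)
p-value (upper-tail) = 0.00000
At α=0.05: p < α → reject H₀

reject H₀: yes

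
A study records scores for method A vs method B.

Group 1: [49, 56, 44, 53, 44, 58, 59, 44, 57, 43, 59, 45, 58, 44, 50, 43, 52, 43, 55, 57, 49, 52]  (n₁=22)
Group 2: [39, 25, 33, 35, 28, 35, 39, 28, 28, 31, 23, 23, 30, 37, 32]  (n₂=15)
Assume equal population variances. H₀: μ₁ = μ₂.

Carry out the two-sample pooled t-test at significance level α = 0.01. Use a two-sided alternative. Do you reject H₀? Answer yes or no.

x̄₁=50.636, s₁=6.075, n₁=22
x̄₂=31.067, s₂=5.298, n₂=15
s_p² = [21·6.075² + 14·5.298²]/35 = 33.3721
SE = √(s_p²·(1/22+1/15)) = 1.9344
t = (50.636−31.067)/1.9344 = 10.1169
df = 35
p-value (two-sided) = 0.00000
At α=0.01: p < α → reject H₀

reject H₀: yes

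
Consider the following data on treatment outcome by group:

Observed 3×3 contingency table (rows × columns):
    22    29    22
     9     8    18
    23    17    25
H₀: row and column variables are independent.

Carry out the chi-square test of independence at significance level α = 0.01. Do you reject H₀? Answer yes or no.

Row totals [73, 35, 65], col totals [54, 54, 65], n=173
χ² = (22−22.79)²/22.79 + (29−22.79)²/22.79 + (22−27.43)²/27.43 + (9−10.92)²/10.92 + (8−10.92)²/10.92 + (18−13.15)²/13.15 + (23−20.29)²/20.29 + (17−20.29)²/20.29 + (25−24.42)²/24.42 = 6.6156
df = 4
p-value (upper-tail) = 0.15765
At α=0.01: p ≥ α → fail to reject H₀

reject H₀: no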